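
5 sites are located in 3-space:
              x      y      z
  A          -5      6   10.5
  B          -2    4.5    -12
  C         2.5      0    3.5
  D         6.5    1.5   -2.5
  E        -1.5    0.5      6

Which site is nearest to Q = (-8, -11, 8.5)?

Squared Euclidean distances:
|QA|² = 9 + 289 + 4 = 302
|QB|² = 36 + 240.25 + 420.25 = 696.5
|QC|² = 110.25 + 121 + 25 = 256.25
|QD|² = 210.25 + 156.25 + 121 = 487.5
|QE|² = 42.25 + 132.25 + 6.25 = 180.75
The smallest is to E, so Q lies in the Voronoi region of E.

E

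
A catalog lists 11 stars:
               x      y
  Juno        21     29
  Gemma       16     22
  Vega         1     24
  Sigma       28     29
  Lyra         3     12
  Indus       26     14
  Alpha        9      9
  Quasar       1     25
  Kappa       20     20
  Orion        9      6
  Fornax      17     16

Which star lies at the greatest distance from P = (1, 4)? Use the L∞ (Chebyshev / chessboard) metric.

Sigma

d(P, Juno) = max(20, 25) = 25
d(P, Gemma) = max(15, 18) = 18
d(P, Vega) = max(0, 20) = 20
d(P, Sigma) = max(27, 25) = 27
d(P, Lyra) = max(2, 8) = 8
d(P, Indus) = max(25, 10) = 25
d(P, Alpha) = max(8, 5) = 8
d(P, Quasar) = max(0, 21) = 21
d(P, Kappa) = max(19, 16) = 19
d(P, Orion) = max(8, 2) = 8
d(P, Fornax) = max(16, 12) = 16
The largest is to Sigma.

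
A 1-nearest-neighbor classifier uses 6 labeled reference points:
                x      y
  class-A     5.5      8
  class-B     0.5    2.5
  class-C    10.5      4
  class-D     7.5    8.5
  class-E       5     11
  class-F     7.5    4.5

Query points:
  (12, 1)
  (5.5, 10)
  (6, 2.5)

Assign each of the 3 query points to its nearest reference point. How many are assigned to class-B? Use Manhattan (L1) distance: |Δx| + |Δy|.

0

(12, 1) — d to each: class-A:13.5, class-B:13, class-C:4.5, class-D:12, class-E:17, class-F:8 → nearest is class-C
(5.5, 10) — d to each: class-A:2, class-B:12.5, class-C:11, class-D:3.5, class-E:1.5, class-F:7.5 → nearest is class-E
(6, 2.5) — d to each: class-A:6, class-B:5.5, class-C:6, class-D:7.5, class-E:9.5, class-F:3.5 → nearest is class-F
0 of the 3 points have class-B as nearest.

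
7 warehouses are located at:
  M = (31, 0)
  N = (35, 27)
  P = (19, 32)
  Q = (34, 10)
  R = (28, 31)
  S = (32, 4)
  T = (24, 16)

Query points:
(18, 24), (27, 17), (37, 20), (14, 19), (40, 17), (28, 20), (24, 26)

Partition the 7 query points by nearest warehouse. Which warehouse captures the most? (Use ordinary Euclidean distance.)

(18, 24) — d² to each: M:745, N:298, P:65, Q:452, R:149, S:596, T:100 → nearest is P
(27, 17) — d² to each: M:305, N:164, P:289, Q:98, R:197, S:194, T:10 → nearest is T
(37, 20) — d² to each: M:436, N:53, P:468, Q:109, R:202, S:281, T:185 → nearest is N
(14, 19) — d² to each: M:650, N:505, P:194, Q:481, R:340, S:549, T:109 → nearest is T
(40, 17) — d² to each: M:370, N:125, P:666, Q:85, R:340, S:233, T:257 → nearest is Q
(28, 20) — d² to each: M:409, N:98, P:225, Q:136, R:121, S:272, T:32 → nearest is T
(24, 26) — d² to each: M:725, N:122, P:61, Q:356, R:41, S:548, T:100 → nearest is R
Tally — N:1, P:1, Q:1, R:1, T:3. T captures the most (3).

T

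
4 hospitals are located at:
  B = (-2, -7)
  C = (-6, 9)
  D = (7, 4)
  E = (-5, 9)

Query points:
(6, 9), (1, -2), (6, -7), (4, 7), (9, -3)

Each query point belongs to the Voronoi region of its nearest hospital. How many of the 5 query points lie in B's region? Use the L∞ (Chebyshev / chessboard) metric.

2

(6, 9) — d to each: B:16, C:12, D:5, E:11 → nearest is D
(1, -2) — d to each: B:5, C:11, D:6, E:11 → nearest is B
(6, -7) — d to each: B:8, C:16, D:11, E:16 → nearest is B
(4, 7) — d to each: B:14, C:10, D:3, E:9 → nearest is D
(9, -3) — d to each: B:11, C:15, D:7, E:14 → nearest is D
2 of the 5 points have B as nearest.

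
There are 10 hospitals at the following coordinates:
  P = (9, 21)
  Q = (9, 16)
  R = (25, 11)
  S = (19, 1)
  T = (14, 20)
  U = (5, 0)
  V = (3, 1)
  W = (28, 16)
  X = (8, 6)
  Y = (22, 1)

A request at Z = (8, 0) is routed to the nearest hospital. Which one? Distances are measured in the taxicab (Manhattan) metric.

d(Z,P) = 1 + 21 = 22
d(Z,Q) = 1 + 16 = 17
d(Z,R) = 17 + 11 = 28
d(Z,S) = 11 + 1 = 12
d(Z,T) = 6 + 20 = 26
d(Z,U) = 3 + 0 = 3
d(Z,V) = 5 + 1 = 6
d(Z,W) = 20 + 16 = 36
d(Z,X) = 0 + 6 = 6
d(Z,Y) = 14 + 1 = 15
U is nearest.

U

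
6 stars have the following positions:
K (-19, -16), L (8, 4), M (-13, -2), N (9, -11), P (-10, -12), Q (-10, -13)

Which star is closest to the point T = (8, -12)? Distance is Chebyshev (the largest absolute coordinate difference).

d(T,K) = max(27, 4) = 27
d(T,L) = max(0, 16) = 16
d(T,M) = max(21, 10) = 21
d(T,N) = max(1, 1) = 1
d(T,P) = max(18, 0) = 18
d(T,Q) = max(18, 1) = 18
N is nearest.

N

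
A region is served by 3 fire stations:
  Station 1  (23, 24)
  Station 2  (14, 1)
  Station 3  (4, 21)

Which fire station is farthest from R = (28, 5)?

Compare squared distances (the ordering matches that of the actual distances):
d²(R, Station 1) = (28−23)² + (5−24)² = 25 + 361 = 386
d²(R, Station 2) = (28−14)² + (5−1)² = 196 + 16 = 212
d²(R, Station 3) = (28−4)² + (5−21)² = 576 + 256 = 832
The largest is to Station 3.

Station 3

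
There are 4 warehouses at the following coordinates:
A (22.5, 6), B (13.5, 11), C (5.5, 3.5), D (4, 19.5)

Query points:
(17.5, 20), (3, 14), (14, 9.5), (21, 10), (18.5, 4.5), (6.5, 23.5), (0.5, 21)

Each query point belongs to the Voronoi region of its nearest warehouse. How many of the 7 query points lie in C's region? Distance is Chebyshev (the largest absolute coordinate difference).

0

(17.5, 20) — d to each: A:14, B:9, C:16.5, D:13.5 → nearest is B
(3, 14) — d to each: A:19.5, B:10.5, C:10.5, D:5.5 → nearest is D
(14, 9.5) — d to each: A:8.5, B:1.5, C:8.5, D:10 → nearest is B
(21, 10) — d to each: A:4, B:7.5, C:15.5, D:17 → nearest is A
(18.5, 4.5) — d to each: A:4, B:6.5, C:13, D:15 → nearest is A
(6.5, 23.5) — d to each: A:17.5, B:12.5, C:20, D:4 → nearest is D
(0.5, 21) — d to each: A:22, B:13, C:17.5, D:3.5 → nearest is D
0 of the 7 points have C as nearest.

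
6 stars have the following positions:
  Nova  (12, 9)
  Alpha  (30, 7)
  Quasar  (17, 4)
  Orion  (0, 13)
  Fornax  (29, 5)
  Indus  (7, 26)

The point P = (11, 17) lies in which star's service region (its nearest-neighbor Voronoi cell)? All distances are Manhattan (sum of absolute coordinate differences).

Nova

d(P, Nova) = |11−12| + |17−9| = 1 + 8 = 9
d(P, Alpha) = |11−30| + |17−7| = 19 + 10 = 29
d(P, Quasar) = |11−17| + |17−4| = 6 + 13 = 19
d(P, Orion) = |11−0| + |17−13| = 11 + 4 = 15
d(P, Fornax) = |11−29| + |17−5| = 18 + 12 = 30
d(P, Indus) = |11−7| + |17−26| = 4 + 9 = 13
The smallest is to Nova, so P lies in the Voronoi region of Nova.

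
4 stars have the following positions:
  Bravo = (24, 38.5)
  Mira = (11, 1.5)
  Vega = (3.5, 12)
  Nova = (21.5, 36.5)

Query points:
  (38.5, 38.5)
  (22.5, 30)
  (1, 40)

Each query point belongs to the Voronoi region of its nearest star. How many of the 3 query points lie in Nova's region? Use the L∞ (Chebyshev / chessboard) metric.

2

(38.5, 38.5) — d to each: Bravo:14.5, Mira:37, Vega:35, Nova:17 → nearest is Bravo
(22.5, 30) — d to each: Bravo:8.5, Mira:28.5, Vega:19, Nova:6.5 → nearest is Nova
(1, 40) — d to each: Bravo:23, Mira:38.5, Vega:28, Nova:20.5 → nearest is Nova
2 of the 3 points have Nova as nearest.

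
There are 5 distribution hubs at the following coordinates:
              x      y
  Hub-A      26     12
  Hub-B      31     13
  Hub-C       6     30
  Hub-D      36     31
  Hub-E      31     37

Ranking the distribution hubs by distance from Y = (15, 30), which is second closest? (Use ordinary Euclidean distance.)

Hub-E

Squared Euclidean distances:
d²(Y, Hub-A) = (15−26)² + (30−12)² = 121 + 324 = 445
d²(Y, Hub-B) = (15−31)² + (30−13)² = 256 + 289 = 545
d²(Y, Hub-C) = (15−6)² + (30−30)² = 81 + 0 = 81
d²(Y, Hub-D) = (15−36)² + (30−31)² = 441 + 1 = 442
d²(Y, Hub-E) = (15−31)² + (30−37)² = 256 + 49 = 305
Sorted ascending: Hub-C, Hub-E, Hub-D, … — the second-nearest is Hub-E.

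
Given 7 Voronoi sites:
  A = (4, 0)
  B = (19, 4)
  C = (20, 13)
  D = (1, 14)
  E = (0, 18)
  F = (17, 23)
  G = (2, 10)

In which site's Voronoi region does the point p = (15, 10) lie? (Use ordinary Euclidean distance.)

C

Since √ is increasing, it suffices to compare squared distances:
|pA|² = (15−4)² + (10−0)² = 121 + 100 = 221
|pB|² = (15−19)² + (10−4)² = 16 + 36 = 52
|pC|² = (15−20)² + (10−13)² = 25 + 9 = 34
|pD|² = (15−1)² + (10−14)² = 196 + 16 = 212
|pE|² = (15−0)² + (10−18)² = 225 + 64 = 289
|pF|² = (15−17)² + (10−23)² = 4 + 169 = 173
|pG|² = (15−2)² + (10−10)² = 169 + 0 = 169
The smallest is to C, so p lies in the Voronoi region of C.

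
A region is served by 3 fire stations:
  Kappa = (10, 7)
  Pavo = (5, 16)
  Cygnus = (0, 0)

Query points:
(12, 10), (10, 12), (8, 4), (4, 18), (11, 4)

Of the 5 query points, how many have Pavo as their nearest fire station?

(12, 10) — d² to each: Kappa:13, Pavo:85, Cygnus:244 → nearest is Kappa
(10, 12) — d² to each: Kappa:25, Pavo:41, Cygnus:244 → nearest is Kappa
(8, 4) — d² to each: Kappa:13, Pavo:153, Cygnus:80 → nearest is Kappa
(4, 18) — d² to each: Kappa:157, Pavo:5, Cygnus:340 → nearest is Pavo
(11, 4) — d² to each: Kappa:10, Pavo:180, Cygnus:137 → nearest is Kappa
1 of the 5 points has Pavo as nearest.

1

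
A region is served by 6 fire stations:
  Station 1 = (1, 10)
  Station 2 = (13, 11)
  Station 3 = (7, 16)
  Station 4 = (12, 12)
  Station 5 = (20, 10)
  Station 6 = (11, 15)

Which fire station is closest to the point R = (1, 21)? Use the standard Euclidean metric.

Since √ is increasing, it suffices to compare squared distances:
d²(R, Station 1) = (1−1)² + (21−10)² = 0 + 121 = 121
d²(R, Station 2) = (1−13)² + (21−11)² = 144 + 100 = 244
d²(R, Station 3) = (1−7)² + (21−16)² = 36 + 25 = 61
d²(R, Station 4) = (1−12)² + (21−12)² = 121 + 81 = 202
d²(R, Station 5) = (1−20)² + (21−10)² = 361 + 121 = 482
d²(R, Station 6) = (1−11)² + (21−15)² = 100 + 36 = 136
The smallest is to Station 3, so R lies in the Voronoi region of Station 3.

Station 3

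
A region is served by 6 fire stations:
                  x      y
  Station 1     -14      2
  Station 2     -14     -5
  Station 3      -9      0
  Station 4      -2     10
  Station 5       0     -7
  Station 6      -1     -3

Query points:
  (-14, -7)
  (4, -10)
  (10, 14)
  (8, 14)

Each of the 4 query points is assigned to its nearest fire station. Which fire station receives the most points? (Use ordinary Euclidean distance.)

(-14, -7) — d² to each: Station 1:81, Station 2:4, Station 3:74, Station 4:433, Station 5:196, Station 6:185 → nearest is Station 2
(4, -10) — d² to each: Station 1:468, Station 2:349, Station 3:269, Station 4:436, Station 5:25, Station 6:74 → nearest is Station 5
(10, 14) — d² to each: Station 1:720, Station 2:937, Station 3:557, Station 4:160, Station 5:541, Station 6:410 → nearest is Station 4
(8, 14) — d² to each: Station 1:628, Station 2:845, Station 3:485, Station 4:116, Station 5:505, Station 6:370 → nearest is Station 4
Tally — Station 2:1, Station 4:2, Station 5:1. Station 4 captures the most (2).

Station 4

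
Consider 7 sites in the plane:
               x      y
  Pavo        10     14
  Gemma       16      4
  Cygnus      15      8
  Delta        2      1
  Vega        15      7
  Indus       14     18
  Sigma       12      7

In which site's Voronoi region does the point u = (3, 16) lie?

Squared Euclidean distances:
d²(u, Pavo) = (3−10)² + (16−14)² = 49 + 4 = 53
d²(u, Gemma) = (3−16)² + (16−4)² = 169 + 144 = 313
d²(u, Cygnus) = (3−15)² + (16−8)² = 144 + 64 = 208
d²(u, Delta) = (3−2)² + (16−1)² = 1 + 225 = 226
d²(u, Vega) = (3−15)² + (16−7)² = 144 + 81 = 225
d²(u, Indus) = (3−14)² + (16−18)² = 121 + 4 = 125
d²(u, Sigma) = (3−12)² + (16−7)² = 81 + 81 = 162
Pavo is nearest.

Pavo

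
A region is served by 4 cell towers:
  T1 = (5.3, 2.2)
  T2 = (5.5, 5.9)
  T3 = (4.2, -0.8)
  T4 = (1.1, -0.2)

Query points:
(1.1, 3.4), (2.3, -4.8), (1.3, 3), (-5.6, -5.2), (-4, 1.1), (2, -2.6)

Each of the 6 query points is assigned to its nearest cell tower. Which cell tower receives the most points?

T4

(1.1, 3.4) — d² to each: T1:19.08, T2:25.61, T3:27.25, T4:12.96 → nearest is T4
(2.3, -4.8) — d² to each: T1:58, T2:124.73, T3:19.61, T4:22.6 → nearest is T3
(1.3, 3) — d² to each: T1:16.64, T2:26.05, T3:22.85, T4:10.28 → nearest is T4
(-5.6, -5.2) — d² to each: T1:173.57, T2:246.42, T3:115.4, T4:69.89 → nearest is T4
(-4, 1.1) — d² to each: T1:87.7, T2:113.29, T3:70.85, T4:27.7 → nearest is T4
(2, -2.6) — d² to each: T1:33.93, T2:84.5, T3:8.08, T4:6.57 → nearest is T4
Tally — T3:1, T4:5. T4 captures the most (5).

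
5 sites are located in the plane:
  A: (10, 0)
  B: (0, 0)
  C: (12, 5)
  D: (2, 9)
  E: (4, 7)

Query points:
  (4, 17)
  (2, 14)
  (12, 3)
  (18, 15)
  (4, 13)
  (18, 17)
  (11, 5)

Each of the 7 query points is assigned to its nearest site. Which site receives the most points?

C

(4, 17) — d² to each: A:325, B:305, C:208, D:68, E:100 → nearest is D
(2, 14) — d² to each: A:260, B:200, C:181, D:25, E:53 → nearest is D
(12, 3) — d² to each: A:13, B:153, C:4, D:136, E:80 → nearest is C
(18, 15) — d² to each: A:289, B:549, C:136, D:292, E:260 → nearest is C
(4, 13) — d² to each: A:205, B:185, C:128, D:20, E:36 → nearest is D
(18, 17) — d² to each: A:353, B:613, C:180, D:320, E:296 → nearest is C
(11, 5) — d² to each: A:26, B:146, C:1, D:97, E:53 → nearest is C
Tally — C:4, D:3. C captures the most (4).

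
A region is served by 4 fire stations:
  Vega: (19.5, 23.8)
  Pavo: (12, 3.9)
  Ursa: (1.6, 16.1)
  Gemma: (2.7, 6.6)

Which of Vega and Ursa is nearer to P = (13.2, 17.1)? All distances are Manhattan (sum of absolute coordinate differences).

Ursa

d(P, Vega) = |13.2−19.5| + |17.1−23.8| = 6.3 + 6.7 = 13
d(P, Ursa) = |13.2−1.6| + |17.1−16.1| = 11.6 + 1 = 12.6
13 > 12.6, so Ursa is closer.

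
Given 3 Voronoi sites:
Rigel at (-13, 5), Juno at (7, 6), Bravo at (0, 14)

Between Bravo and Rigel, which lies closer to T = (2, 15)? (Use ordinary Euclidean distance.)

Compare squared distances:
d²(T, Bravo) = (2−0)² + (15−14)² = 4 + 1 = 5
d²(T, Rigel) = (2−(-13))² + (15−5)² = 225 + 100 = 325
5 < 325, so Bravo is closer.

Bravo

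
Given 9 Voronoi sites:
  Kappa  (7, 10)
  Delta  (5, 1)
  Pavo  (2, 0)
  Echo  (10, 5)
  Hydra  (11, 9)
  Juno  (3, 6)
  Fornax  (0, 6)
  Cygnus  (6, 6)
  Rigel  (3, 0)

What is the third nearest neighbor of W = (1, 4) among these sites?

Since √ is increasing, it suffices to compare squared distances:
d²(W, Kappa) = (1−7)² + (4−10)² = 36 + 36 = 72
d²(W, Delta) = (1−5)² + (4−1)² = 16 + 9 = 25
d²(W, Pavo) = (1−2)² + (4−0)² = 1 + 16 = 17
d²(W, Echo) = (1−10)² + (4−5)² = 81 + 1 = 82
d²(W, Hydra) = (1−11)² + (4−9)² = 100 + 25 = 125
d²(W, Juno) = (1−3)² + (4−6)² = 4 + 4 = 8
d²(W, Fornax) = (1−0)² + (4−6)² = 1 + 4 = 5
d²(W, Cygnus) = (1−6)² + (4−6)² = 25 + 4 = 29
d²(W, Rigel) = (1−3)² + (4−0)² = 4 + 16 = 20
Sorted ascending: Fornax, Juno, Pavo, Rigel, … — the third-nearest is Pavo.

Pavo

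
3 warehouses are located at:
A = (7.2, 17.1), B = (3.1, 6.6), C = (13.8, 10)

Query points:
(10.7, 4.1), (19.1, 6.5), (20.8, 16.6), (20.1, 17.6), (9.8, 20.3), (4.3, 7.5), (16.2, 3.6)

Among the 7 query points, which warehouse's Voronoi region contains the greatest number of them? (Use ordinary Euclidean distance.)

(10.7, 4.1) — d² to each: A:181.25, B:64.01, C:44.42 → nearest is C
(19.1, 6.5) — d² to each: A:253.97, B:256.01, C:40.34 → nearest is C
(20.8, 16.6) — d² to each: A:185.21, B:413.29, C:92.56 → nearest is C
(20.1, 17.6) — d² to each: A:166.66, B:410, C:97.45 → nearest is C
(9.8, 20.3) — d² to each: A:17, B:232.58, C:122.09 → nearest is A
(4.3, 7.5) — d² to each: A:100.57, B:2.25, C:96.5 → nearest is B
(16.2, 3.6) — d² to each: A:263.25, B:180.61, C:46.72 → nearest is C
Tally — A:1, B:1, C:5. C captures the most (5).

C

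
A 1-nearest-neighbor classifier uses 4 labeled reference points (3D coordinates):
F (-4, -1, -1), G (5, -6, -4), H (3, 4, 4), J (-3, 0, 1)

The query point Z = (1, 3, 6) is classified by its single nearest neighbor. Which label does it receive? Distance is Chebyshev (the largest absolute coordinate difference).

H

d(Z,F) = max(5, 4, 7) = 7
d(Z,G) = max(4, 9, 10) = 10
d(Z,H) = max(2, 1, 2) = 2
d(Z,J) = max(4, 3, 5) = 5
The smallest is to H, so Z lies in the Voronoi region of H.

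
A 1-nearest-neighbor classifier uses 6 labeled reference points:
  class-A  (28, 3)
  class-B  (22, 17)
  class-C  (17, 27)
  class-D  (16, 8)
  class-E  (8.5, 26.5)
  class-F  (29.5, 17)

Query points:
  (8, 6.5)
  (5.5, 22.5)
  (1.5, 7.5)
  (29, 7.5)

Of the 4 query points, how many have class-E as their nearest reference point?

(8, 6.5) — d² to each: class-A:412.25, class-B:306.25, class-C:501.25, class-D:66.25, class-E:400.25, class-F:572.5 → nearest is class-D
(5.5, 22.5) — d² to each: class-A:886.5, class-B:302.5, class-C:152.5, class-D:320.5, class-E:25, class-F:606.25 → nearest is class-E
(1.5, 7.5) — d² to each: class-A:722.5, class-B:510.5, class-C:620.5, class-D:210.5, class-E:410, class-F:874.25 → nearest is class-D
(29, 7.5) — d² to each: class-A:21.25, class-B:139.25, class-C:524.25, class-D:169.25, class-E:781.25, class-F:90.5 → nearest is class-A
1 of the 4 points has class-E as nearest.

1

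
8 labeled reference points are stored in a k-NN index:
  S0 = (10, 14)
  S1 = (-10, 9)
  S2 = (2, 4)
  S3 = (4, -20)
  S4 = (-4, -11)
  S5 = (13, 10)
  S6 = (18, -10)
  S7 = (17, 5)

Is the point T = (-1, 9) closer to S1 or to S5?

Compare squared distances:
|TS1|² = (-1−(-10))² + (9−9)² = 81 + 0 = 81
|TS5|² = (-1−13)² + (9−10)² = 196 + 1 = 197
81 < 197, so S1 is closer.

S1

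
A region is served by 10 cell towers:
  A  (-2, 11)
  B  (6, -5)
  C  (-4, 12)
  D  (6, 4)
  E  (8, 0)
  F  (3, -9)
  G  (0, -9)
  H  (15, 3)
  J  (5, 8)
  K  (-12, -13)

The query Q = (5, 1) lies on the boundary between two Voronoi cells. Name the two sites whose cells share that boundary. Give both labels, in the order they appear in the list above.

Squared distances from Q to each site:
|QA|² = (5−(-2))² + (1−11)² = 49 + 100 = 149
|QB|² = (5−6)² + (1−(-5))² = 1 + 36 = 37
|QC|² = (5−(-4))² + (1−12)² = 81 + 121 = 202
|QD|² = (5−6)² + (1−4)² = 1 + 9 = 10
|QE|² = (5−8)² + (1−0)² = 9 + 1 = 10
|QF|² = (5−3)² + (1−(-9))² = 4 + 100 = 104
|QG|² = (5−0)² + (1−(-9))² = 25 + 100 = 125
|QH|² = (5−15)² + (1−3)² = 100 + 4 = 104
|QJ|² = (5−5)² + (1−8)² = 0 + 49 = 49
|QK|² = (5−(-12))² + (1−(-13))² = 289 + 196 = 485
Q is equidistant from D and E (both at squared distance 10), and every other site is strictly farther — so Q lies on the D–E Voronoi edge.

D and E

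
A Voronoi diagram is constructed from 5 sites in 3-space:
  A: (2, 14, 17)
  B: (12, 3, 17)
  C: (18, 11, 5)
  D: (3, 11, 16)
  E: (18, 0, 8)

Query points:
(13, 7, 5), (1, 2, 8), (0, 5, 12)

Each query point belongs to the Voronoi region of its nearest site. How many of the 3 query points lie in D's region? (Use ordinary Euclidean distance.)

2

(13, 7, 5) — d² to each: A:314, B:161, C:41, D:237, E:83 → nearest is C
(1, 2, 8) — d² to each: A:226, B:203, C:379, D:149, E:293 → nearest is D
(0, 5, 12) — d² to each: A:110, B:173, C:409, D:61, E:365 → nearest is D
2 of the 3 points have D as nearest.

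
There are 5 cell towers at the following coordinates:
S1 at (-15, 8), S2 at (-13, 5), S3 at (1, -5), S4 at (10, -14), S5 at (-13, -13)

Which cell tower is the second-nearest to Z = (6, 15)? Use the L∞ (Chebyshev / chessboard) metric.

d(Z,S1) = max(21, 7) = 21
d(Z,S2) = max(19, 10) = 19
d(Z,S3) = max(5, 20) = 20
d(Z,S4) = max(4, 29) = 29
d(Z,S5) = max(19, 28) = 28
Sorted ascending: S2, S3, S1, … — the second-nearest is S3.

S3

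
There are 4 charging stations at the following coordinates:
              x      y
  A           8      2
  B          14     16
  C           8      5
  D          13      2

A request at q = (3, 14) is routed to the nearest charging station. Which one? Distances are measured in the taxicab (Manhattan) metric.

d(q,A) = 5 + 12 = 17
d(q,B) = 11 + 2 = 13
d(q,C) = 5 + 9 = 14
d(q,D) = 10 + 12 = 22
The smallest is to B, so q lies in the Voronoi region of B.

B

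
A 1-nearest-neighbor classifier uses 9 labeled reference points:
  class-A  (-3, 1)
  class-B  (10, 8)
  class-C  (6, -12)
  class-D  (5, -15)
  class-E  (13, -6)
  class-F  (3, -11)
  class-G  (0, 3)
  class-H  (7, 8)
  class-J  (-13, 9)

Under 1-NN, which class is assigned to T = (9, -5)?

Compare squared distances (the ordering matches that of the actual distances):
d²(T, class-A) = 144 + 36 = 180
d²(T, class-B) = 1 + 169 = 170
d²(T, class-C) = 9 + 49 = 58
d²(T, class-D) = 16 + 100 = 116
d²(T, class-E) = 16 + 1 = 17
d²(T, class-F) = 36 + 36 = 72
d²(T, class-G) = 81 + 64 = 145
d²(T, class-H) = 4 + 169 = 173
d²(T, class-J) = 484 + 196 = 680
class-E is nearest.

class-E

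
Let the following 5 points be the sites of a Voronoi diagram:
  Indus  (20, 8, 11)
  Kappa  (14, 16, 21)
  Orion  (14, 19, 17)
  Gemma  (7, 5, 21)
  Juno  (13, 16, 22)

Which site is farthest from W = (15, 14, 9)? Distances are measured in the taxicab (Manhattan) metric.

d(W, Indus) = |15−20| + |14−8| + |9−11| = 5 + 6 + 2 = 13
d(W, Kappa) = |15−14| + |14−16| + |9−21| = 1 + 2 + 12 = 15
d(W, Orion) = |15−14| + |14−19| + |9−17| = 1 + 5 + 8 = 14
d(W, Gemma) = |15−7| + |14−5| + |9−21| = 8 + 9 + 12 = 29
d(W, Juno) = |15−13| + |14−16| + |9−22| = 2 + 2 + 13 = 17
The largest is to Gemma.

Gemma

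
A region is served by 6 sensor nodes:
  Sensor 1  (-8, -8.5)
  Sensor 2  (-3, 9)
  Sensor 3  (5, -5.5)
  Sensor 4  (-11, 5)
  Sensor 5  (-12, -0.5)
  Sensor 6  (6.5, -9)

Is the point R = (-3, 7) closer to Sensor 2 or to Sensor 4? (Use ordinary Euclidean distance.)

Sensor 2

Compare squared distances:
d²(R, Sensor 2) = (-3−(-3))² + (7−9)² = 0 + 4 = 4
d²(R, Sensor 4) = (-3−(-11))² + (7−5)² = 64 + 4 = 68
4 < 68, so Sensor 2 is closer.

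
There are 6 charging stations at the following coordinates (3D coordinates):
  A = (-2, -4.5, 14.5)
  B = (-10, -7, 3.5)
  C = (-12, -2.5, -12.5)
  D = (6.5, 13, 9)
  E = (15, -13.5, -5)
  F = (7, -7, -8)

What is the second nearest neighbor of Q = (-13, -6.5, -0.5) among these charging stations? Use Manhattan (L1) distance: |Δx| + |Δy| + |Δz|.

d(Q,A) = |-13−(-2)| + |-6.5−(-4.5)| + |-0.5−14.5| = 11 + 2 + 15 = 28
d(Q,B) = |-13−(-10)| + |-6.5−(-7)| + |-0.5−3.5| = 3 + 0.5 + 4 = 7.5
d(Q,C) = |-13−(-12)| + |-6.5−(-2.5)| + |-0.5−(-12.5)| = 1 + 4 + 12 = 17
d(Q,D) = |-13−6.5| + |-6.5−13| + |-0.5−9| = 19.5 + 19.5 + 9.5 = 48.5
d(Q,E) = |-13−15| + |-6.5−(-13.5)| + |-0.5−(-5)| = 28 + 7 + 4.5 = 39.5
d(Q,F) = |-13−7| + |-6.5−(-7)| + |-0.5−(-8)| = 20 + 0.5 + 7.5 = 28
Sorted ascending: B, C, A, … — the second-nearest is C.

C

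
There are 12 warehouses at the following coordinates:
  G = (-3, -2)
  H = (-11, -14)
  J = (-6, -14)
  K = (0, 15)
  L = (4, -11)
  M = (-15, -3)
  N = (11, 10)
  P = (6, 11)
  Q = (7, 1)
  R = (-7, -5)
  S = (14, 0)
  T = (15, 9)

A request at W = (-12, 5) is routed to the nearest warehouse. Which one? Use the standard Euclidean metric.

Squared Euclidean distances:
|WG|² = 81 + 49 = 130
|WH|² = 1 + 361 = 362
|WJ|² = 36 + 361 = 397
|WK|² = 144 + 100 = 244
|WL|² = 256 + 256 = 512
|WM|² = 9 + 64 = 73
|WN|² = 529 + 25 = 554
|WP|² = 324 + 36 = 360
|WQ|² = 361 + 16 = 377
|WR|² = 25 + 100 = 125
|WS|² = 676 + 25 = 701
|WT|² = 729 + 16 = 745
The smallest is to M, so W lies in the Voronoi region of M.

M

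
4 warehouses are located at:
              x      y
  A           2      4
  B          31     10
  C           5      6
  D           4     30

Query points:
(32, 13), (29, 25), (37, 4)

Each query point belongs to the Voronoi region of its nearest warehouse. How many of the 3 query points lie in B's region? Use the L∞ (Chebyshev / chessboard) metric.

(32, 13) — d to each: A:30, B:3, C:27, D:28 → nearest is B
(29, 25) — d to each: A:27, B:15, C:24, D:25 → nearest is B
(37, 4) — d to each: A:35, B:6, C:32, D:33 → nearest is B
3 of the 3 points have B as nearest.

3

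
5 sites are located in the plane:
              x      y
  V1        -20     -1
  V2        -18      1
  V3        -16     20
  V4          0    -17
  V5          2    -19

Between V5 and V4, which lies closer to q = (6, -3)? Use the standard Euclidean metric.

V4

Compare squared distances:
|qV5|² = (6−2)² + (-3−(-19))² = 16 + 256 = 272
|qV4|² = (6−0)² + (-3−(-17))² = 36 + 196 = 232
272 > 232, so V4 is closer.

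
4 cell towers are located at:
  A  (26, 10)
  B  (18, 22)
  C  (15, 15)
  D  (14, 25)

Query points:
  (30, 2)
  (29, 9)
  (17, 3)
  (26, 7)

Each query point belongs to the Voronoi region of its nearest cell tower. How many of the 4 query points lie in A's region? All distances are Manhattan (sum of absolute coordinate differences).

3

(30, 2) — d to each: A:12, B:32, C:28, D:39 → nearest is A
(29, 9) — d to each: A:4, B:24, C:20, D:31 → nearest is A
(17, 3) — d to each: A:16, B:20, C:14, D:25 → nearest is C
(26, 7) — d to each: A:3, B:23, C:19, D:30 → nearest is A
3 of the 4 points have A as nearest.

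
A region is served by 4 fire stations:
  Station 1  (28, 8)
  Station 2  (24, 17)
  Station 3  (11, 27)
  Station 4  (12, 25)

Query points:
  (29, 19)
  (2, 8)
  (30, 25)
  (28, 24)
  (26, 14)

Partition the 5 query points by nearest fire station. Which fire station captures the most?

Station 2

(29, 19) — d² to each: Station 1:122, Station 2:29, Station 3:388, Station 4:325 → nearest is Station 2
(2, 8) — d² to each: Station 1:676, Station 2:565, Station 3:442, Station 4:389 → nearest is Station 4
(30, 25) — d² to each: Station 1:293, Station 2:100, Station 3:365, Station 4:324 → nearest is Station 2
(28, 24) — d² to each: Station 1:256, Station 2:65, Station 3:298, Station 4:257 → nearest is Station 2
(26, 14) — d² to each: Station 1:40, Station 2:13, Station 3:394, Station 4:317 → nearest is Station 2
Tally — Station 2:4, Station 4:1. Station 2 captures the most (4).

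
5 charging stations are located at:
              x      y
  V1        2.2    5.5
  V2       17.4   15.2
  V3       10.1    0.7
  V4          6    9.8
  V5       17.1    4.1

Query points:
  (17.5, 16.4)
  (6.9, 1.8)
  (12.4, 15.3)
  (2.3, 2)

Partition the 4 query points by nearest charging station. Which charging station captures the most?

(17.5, 16.4) — d² to each: V1:352.9, V2:1.45, V3:301.25, V4:175.81, V5:151.45 → nearest is V2
(6.9, 1.8) — d² to each: V1:35.78, V2:289.81, V3:11.45, V4:64.81, V5:109.33 → nearest is V3
(12.4, 15.3) — d² to each: V1:200.08, V2:25.01, V3:218.45, V4:71.21, V5:147.53 → nearest is V2
(2.3, 2) — d² to each: V1:12.26, V2:402.25, V3:62.53, V4:74.53, V5:223.45 → nearest is V1
Tally — V1:1, V2:2, V3:1. V2 captures the most (2).

V2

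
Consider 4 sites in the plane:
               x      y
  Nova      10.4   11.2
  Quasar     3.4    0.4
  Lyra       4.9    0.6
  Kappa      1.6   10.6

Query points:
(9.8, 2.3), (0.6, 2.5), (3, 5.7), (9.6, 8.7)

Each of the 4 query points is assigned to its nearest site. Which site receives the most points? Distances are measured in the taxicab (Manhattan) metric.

(9.8, 2.3) — d to each: Nova:9.5, Quasar:8.3, Lyra:6.6, Kappa:16.5 → nearest is Lyra
(0.6, 2.5) — d to each: Nova:18.5, Quasar:4.9, Lyra:6.2, Kappa:9.1 → nearest is Quasar
(3, 5.7) — d to each: Nova:12.9, Quasar:5.7, Lyra:7, Kappa:6.3 → nearest is Quasar
(9.6, 8.7) — d to each: Nova:3.3, Quasar:14.5, Lyra:12.8, Kappa:9.9 → nearest is Nova
Tally — Nova:1, Quasar:2, Lyra:1. Quasar captures the most (2).

Quasar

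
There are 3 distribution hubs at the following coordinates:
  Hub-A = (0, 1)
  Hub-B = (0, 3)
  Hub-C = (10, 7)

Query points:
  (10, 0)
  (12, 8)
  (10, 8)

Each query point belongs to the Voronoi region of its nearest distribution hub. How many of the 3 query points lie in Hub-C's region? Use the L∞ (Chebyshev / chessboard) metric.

(10, 0) — d to each: Hub-A:10, Hub-B:10, Hub-C:7 → nearest is Hub-C
(12, 8) — d to each: Hub-A:12, Hub-B:12, Hub-C:2 → nearest is Hub-C
(10, 8) — d to each: Hub-A:10, Hub-B:10, Hub-C:1 → nearest is Hub-C
3 of the 3 points have Hub-C as nearest.

3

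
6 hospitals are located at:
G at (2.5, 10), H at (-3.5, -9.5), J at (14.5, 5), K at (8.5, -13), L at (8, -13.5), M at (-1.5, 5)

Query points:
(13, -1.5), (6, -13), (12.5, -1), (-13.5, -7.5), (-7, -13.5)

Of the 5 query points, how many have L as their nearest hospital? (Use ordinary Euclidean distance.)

1

(13, -1.5) — d² to each: G:242.5, H:336.25, J:44.5, K:152.5, L:169, M:252.5 → nearest is J
(6, -13) — d² to each: G:541.25, H:102.5, J:396.25, K:6.25, L:4.25, M:380.25 → nearest is L
(12.5, -1) — d² to each: G:221, H:328.25, J:40, K:160, L:176.5, M:232 → nearest is J
(-13.5, -7.5) — d² to each: G:562.25, H:104, J:940.25, K:514.25, L:498.25, M:300.25 → nearest is H
(-7, -13.5) — d² to each: G:642.5, H:28.25, J:804.5, K:240.5, L:225, M:372.5 → nearest is H
1 of the 5 points has L as nearest.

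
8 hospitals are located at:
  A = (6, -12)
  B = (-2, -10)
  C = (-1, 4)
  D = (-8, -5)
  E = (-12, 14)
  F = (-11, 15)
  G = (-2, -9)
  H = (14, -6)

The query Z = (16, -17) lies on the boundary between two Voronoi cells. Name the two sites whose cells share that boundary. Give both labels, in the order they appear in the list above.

A and H

Squared distances from Z to each site:
|ZA|² = 100 + 25 = 125
|ZB|² = 324 + 49 = 373
|ZC|² = 289 + 441 = 730
|ZD|² = 576 + 144 = 720
|ZE|² = 784 + 961 = 1745
|ZF|² = 729 + 1024 = 1753
|ZG|² = 324 + 64 = 388
|ZH|² = 4 + 121 = 125
Z is equidistant from A and H (both at squared distance 125), and every other site is strictly farther — so Z lies on the A–H Voronoi edge.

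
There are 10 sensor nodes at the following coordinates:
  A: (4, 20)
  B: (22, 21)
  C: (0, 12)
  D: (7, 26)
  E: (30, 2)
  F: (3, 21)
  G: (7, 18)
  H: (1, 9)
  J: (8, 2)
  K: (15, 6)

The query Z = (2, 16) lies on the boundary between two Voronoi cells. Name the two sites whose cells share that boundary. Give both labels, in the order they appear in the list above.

Squared distances from Z to each site:
|ZA|² = 4 + 16 = 20
|ZB|² = 400 + 25 = 425
|ZC|² = 4 + 16 = 20
|ZD|² = 25 + 100 = 125
|ZE|² = 784 + 196 = 980
|ZF|² = 1 + 25 = 26
|ZG|² = 25 + 4 = 29
|ZH|² = 1 + 49 = 50
|ZJ|² = 36 + 196 = 232
|ZK|² = 169 + 100 = 269
Z is equidistant from A and C (both at squared distance 20), and every other site is strictly farther — so Z lies on the A–C Voronoi edge.

A and C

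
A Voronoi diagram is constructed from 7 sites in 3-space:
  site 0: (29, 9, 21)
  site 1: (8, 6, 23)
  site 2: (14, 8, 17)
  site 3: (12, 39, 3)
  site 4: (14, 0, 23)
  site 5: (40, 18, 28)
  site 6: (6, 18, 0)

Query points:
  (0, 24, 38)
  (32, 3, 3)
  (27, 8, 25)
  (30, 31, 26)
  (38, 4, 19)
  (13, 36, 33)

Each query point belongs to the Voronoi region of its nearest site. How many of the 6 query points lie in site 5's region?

(0, 24, 38) — d² to each: site 0:1355, site 1:613, site 2:893, site 3:1594, site 4:997, site 5:1736, site 6:1516 → nearest is site 1
(32, 3, 3) — d² to each: site 0:369, site 1:985, site 2:545, site 3:1696, site 4:733, site 5:914, site 6:910 → nearest is site 0
(27, 8, 25) — d² to each: site 0:21, site 1:369, site 2:233, site 3:1670, site 4:237, site 5:278, site 6:1166 → nearest is site 0
(30, 31, 26) — d² to each: site 0:510, site 1:1118, site 2:866, site 3:917, site 4:1226, site 5:273, site 6:1421 → nearest is site 5
(38, 4, 19) — d² to each: site 0:110, site 1:920, site 2:596, site 3:2157, site 4:608, site 5:281, site 6:1581 → nearest is site 0
(13, 36, 33) — d² to each: site 0:1129, site 1:1025, site 2:1041, site 3:910, site 4:1397, site 5:1078, site 6:1462 → nearest is site 3
1 of the 6 points has site 5 as nearest.

1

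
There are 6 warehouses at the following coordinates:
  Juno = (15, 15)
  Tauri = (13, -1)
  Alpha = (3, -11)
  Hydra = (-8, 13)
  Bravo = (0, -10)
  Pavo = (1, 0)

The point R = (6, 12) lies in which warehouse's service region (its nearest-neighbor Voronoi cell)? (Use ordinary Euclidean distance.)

Compare squared distances (the ordering matches that of the actual distances):
d²(R, Juno) = (6−15)² + (12−15)² = 81 + 9 = 90
d²(R, Tauri) = (6−13)² + (12−(-1))² = 49 + 169 = 218
d²(R, Alpha) = (6−3)² + (12−(-11))² = 9 + 529 = 538
d²(R, Hydra) = (6−(-8))² + (12−13)² = 196 + 1 = 197
d²(R, Bravo) = (6−0)² + (12−(-10))² = 36 + 484 = 520
d²(R, Pavo) = (6−1)² + (12−0)² = 25 + 144 = 169
Minimum is at Juno.

Juno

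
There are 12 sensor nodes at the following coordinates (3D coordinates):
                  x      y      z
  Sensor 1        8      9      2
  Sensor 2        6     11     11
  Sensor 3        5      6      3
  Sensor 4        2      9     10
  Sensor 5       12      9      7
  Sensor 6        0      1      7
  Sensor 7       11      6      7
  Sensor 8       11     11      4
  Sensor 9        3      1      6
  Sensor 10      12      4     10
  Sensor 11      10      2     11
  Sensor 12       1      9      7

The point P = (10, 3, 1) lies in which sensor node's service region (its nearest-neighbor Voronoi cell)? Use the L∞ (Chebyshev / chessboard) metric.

d(P, Sensor 1) = max(2, 6, 1) = 6
d(P, Sensor 2) = max(4, 8, 10) = 10
d(P, Sensor 3) = max(5, 3, 2) = 5
d(P, Sensor 4) = max(8, 6, 9) = 9
d(P, Sensor 5) = max(2, 6, 6) = 6
d(P, Sensor 6) = max(10, 2, 6) = 10
d(P, Sensor 7) = max(1, 3, 6) = 6
d(P, Sensor 8) = max(1, 8, 3) = 8
d(P, Sensor 9) = max(7, 2, 5) = 7
d(P, Sensor 10) = max(2, 1, 9) = 9
d(P, Sensor 11) = max(0, 1, 10) = 10
d(P, Sensor 12) = max(9, 6, 6) = 9
Minimum is at Sensor 3.

Sensor 3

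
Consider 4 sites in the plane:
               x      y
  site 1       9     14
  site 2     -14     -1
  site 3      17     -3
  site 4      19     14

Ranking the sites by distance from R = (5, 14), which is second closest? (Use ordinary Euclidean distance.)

Since √ is increasing, it suffices to compare squared distances:
d²(R, site 1) = (5−9)² + (14−14)² = 16 + 0 = 16
d²(R, site 2) = (5−(-14))² + (14−(-1))² = 361 + 225 = 586
d²(R, site 3) = (5−17)² + (14−(-3))² = 144 + 289 = 433
d²(R, site 4) = (5−19)² + (14−14)² = 196 + 0 = 196
Sorted ascending: site 1, site 4, site 3, … — the second-nearest is site 4.

site 4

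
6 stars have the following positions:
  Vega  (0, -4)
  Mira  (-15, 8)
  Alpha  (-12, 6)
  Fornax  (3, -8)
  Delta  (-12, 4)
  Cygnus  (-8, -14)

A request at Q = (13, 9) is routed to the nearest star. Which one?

Vega

Squared Euclidean distances:
d²(Q, Vega) = (13−0)² + (9−(-4))² = 169 + 169 = 338
d²(Q, Mira) = (13−(-15))² + (9−8)² = 784 + 1 = 785
d²(Q, Alpha) = (13−(-12))² + (9−6)² = 625 + 9 = 634
d²(Q, Fornax) = (13−3)² + (9−(-8))² = 100 + 289 = 389
d²(Q, Delta) = (13−(-12))² + (9−4)² = 625 + 25 = 650
d²(Q, Cygnus) = (13−(-8))² + (9−(-14))² = 441 + 529 = 970
Vega is nearest.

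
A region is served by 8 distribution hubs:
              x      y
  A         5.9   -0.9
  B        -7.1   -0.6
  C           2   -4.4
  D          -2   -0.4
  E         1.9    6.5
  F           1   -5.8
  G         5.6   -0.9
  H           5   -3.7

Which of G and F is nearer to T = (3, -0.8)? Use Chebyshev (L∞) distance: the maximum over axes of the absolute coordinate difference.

G

d(T,G) = max(2.6, 0.1) = 2.6
d(T,F) = max(2, 5) = 5
2.6 < 5, so G is closer.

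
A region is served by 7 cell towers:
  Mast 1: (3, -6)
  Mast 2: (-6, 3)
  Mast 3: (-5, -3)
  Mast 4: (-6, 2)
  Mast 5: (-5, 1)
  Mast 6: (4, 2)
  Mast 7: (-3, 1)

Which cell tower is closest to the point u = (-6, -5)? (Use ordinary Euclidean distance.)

Mast 3

Since √ is increasing, it suffices to compare squared distances:
d²(u, Mast 1) = (-6−3)² + (-5−(-6))² = 81 + 1 = 82
d²(u, Mast 2) = (-6−(-6))² + (-5−3)² = 0 + 64 = 64
d²(u, Mast 3) = (-6−(-5))² + (-5−(-3))² = 1 + 4 = 5
d²(u, Mast 4) = (-6−(-6))² + (-5−2)² = 0 + 49 = 49
d²(u, Mast 5) = (-6−(-5))² + (-5−1)² = 1 + 36 = 37
d²(u, Mast 6) = (-6−4)² + (-5−2)² = 100 + 49 = 149
d²(u, Mast 7) = (-6−(-3))² + (-5−1)² = 9 + 36 = 45
The smallest is to Mast 3, so u lies in the Voronoi region of Mast 3.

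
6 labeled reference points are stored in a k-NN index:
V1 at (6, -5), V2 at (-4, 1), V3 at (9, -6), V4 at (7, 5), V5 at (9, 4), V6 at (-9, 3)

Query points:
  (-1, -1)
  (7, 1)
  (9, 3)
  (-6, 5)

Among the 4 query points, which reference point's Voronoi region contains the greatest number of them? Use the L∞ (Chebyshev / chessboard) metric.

(-1, -1) — d to each: V1:7, V2:3, V3:10, V4:8, V5:10, V6:8 → nearest is V2
(7, 1) — d to each: V1:6, V2:11, V3:7, V4:4, V5:3, V6:16 → nearest is V5
(9, 3) — d to each: V1:8, V2:13, V3:9, V4:2, V5:1, V6:18 → nearest is V5
(-6, 5) — d to each: V1:12, V2:4, V3:15, V4:13, V5:15, V6:3 → nearest is V6
Tally — V2:1, V5:2, V6:1. V5 captures the most (2).

V5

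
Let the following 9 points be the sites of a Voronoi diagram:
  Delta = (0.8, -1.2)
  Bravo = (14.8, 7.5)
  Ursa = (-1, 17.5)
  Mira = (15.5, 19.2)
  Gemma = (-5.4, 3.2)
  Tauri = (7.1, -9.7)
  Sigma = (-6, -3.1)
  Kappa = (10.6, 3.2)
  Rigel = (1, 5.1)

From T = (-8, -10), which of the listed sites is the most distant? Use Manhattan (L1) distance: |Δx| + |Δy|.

Mira

d(T, Delta) = 8.8 + 8.8 = 17.6
d(T, Bravo) = 22.8 + 17.5 = 40.3
d(T, Ursa) = 7 + 27.5 = 34.5
d(T, Mira) = 23.5 + 29.2 = 52.7
d(T, Gemma) = 2.6 + 13.2 = 15.8
d(T, Tauri) = 15.1 + 0.3 = 15.4
d(T, Sigma) = 2 + 6.9 = 8.9
d(T, Kappa) = 18.6 + 13.2 = 31.8
d(T, Rigel) = 9 + 15.1 = 24.1
The largest is to Mira.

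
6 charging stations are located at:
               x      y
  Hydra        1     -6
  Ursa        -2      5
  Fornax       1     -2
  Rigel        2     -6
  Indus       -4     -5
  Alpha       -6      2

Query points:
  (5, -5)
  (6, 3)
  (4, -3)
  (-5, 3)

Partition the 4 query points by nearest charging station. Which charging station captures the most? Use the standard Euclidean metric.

(5, -5) — d² to each: Hydra:17, Ursa:149, Fornax:25, Rigel:10, Indus:81, Alpha:170 → nearest is Rigel
(6, 3) — d² to each: Hydra:106, Ursa:68, Fornax:50, Rigel:97, Indus:164, Alpha:145 → nearest is Fornax
(4, -3) — d² to each: Hydra:18, Ursa:100, Fornax:10, Rigel:13, Indus:68, Alpha:125 → nearest is Fornax
(-5, 3) — d² to each: Hydra:117, Ursa:13, Fornax:61, Rigel:130, Indus:65, Alpha:2 → nearest is Alpha
Tally — Fornax:2, Rigel:1, Alpha:1. Fornax captures the most (2).

Fornax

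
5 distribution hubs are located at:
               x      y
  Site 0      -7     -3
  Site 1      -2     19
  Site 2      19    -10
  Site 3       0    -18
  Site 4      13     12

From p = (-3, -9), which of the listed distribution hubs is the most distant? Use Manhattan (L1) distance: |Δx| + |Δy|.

d(p, Site 0) = |-3−(-7)| + |-9−(-3)| = 4 + 6 = 10
d(p, Site 1) = |-3−(-2)| + |-9−19| = 1 + 28 = 29
d(p, Site 2) = |-3−19| + |-9−(-10)| = 22 + 1 = 23
d(p, Site 3) = |-3−0| + |-9−(-18)| = 3 + 9 = 12
d(p, Site 4) = |-3−13| + |-9−12| = 16 + 21 = 37
The largest is to Site 4.

Site 4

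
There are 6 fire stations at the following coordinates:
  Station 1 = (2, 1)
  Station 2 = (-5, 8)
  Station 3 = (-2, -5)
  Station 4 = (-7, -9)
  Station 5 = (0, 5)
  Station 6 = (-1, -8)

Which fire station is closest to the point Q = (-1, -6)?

Station 3

Squared Euclidean distances:
d²(Q, Station 1) = (-1−2)² + (-6−1)² = 9 + 49 = 58
d²(Q, Station 2) = (-1−(-5))² + (-6−8)² = 16 + 196 = 212
d²(Q, Station 3) = (-1−(-2))² + (-6−(-5))² = 1 + 1 = 2
d²(Q, Station 4) = (-1−(-7))² + (-6−(-9))² = 36 + 9 = 45
d²(Q, Station 5) = (-1−0)² + (-6−5)² = 1 + 121 = 122
d²(Q, Station 6) = (-1−(-1))² + (-6−(-8))² = 0 + 4 = 4
Minimum is at Station 3.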